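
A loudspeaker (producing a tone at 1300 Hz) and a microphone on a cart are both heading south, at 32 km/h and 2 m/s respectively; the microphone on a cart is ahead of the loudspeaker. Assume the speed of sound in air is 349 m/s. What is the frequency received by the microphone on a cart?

32 km/h = 8.889 m/s.
The microphone on a cart is ahead, so the loudspeaker is moving toward it while the microphone on a cart is moving away from the loudspeaker.
With source approaching and observer receding, f' = f · (v − v_o)/(v − v_s).
f' = 1300 × (349 − 2)/(349 − 8.889) = 1300 × 347/340.11 ≈ 1326 Hz.

1326 Hz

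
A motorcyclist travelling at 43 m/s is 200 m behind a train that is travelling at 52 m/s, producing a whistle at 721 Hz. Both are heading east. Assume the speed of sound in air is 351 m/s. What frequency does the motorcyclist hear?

705 Hz

The motorcyclist is behind, so the train is moving away from it while the motorcyclist is moving toward the train.
With source receding and observer approaching, f' = f · (v + v_o)/(v + v_s).
f' = 721 × (351 + 43)/(351 + 52) = 721 × 394/403 ≈ 705 Hz.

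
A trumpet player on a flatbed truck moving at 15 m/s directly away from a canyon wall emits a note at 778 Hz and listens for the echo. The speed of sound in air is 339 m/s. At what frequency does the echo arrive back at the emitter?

712 Hz

The canyon wall receives the sound from a moving source: f₁ = f₀ · v/(v + v_e) = 778 × 339/354 ≈ 745 Hz.
On the return leg the trumpet player on a flatbed truck is a moving observer: f₂ = f₁ · (v − v_e)/v = 745 × 324/339 ≈ 712 Hz.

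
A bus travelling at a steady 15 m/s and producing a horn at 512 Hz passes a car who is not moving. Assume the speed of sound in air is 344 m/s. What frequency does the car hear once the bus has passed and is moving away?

491 Hz

Receding: f₂ = f · v/(v + v_s) = 512 × 344/359 ≈ 491 Hz.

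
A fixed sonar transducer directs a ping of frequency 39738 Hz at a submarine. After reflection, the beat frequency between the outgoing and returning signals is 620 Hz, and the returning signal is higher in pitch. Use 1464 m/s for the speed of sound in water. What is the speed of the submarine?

11.3 m/s

Double Doppler shift off a moving reflector: f₂ = f₀ · (v + u)/(v − u) (u > 0 toward emitter).
Returning signal is higher, so f₂ = f₀ + Δf = 39738 + 620 = 40358 Hz.
Rearranging, u = v · (f₂ − f₀)/(f₂ + f₀) = 1464 × 620/80096 ≈ 11.3 m/s.
So the submarine is moving at 11.3 m/s toward the emitter.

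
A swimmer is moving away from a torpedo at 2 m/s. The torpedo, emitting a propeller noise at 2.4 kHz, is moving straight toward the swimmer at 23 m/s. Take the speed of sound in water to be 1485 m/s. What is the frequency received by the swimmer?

Both move, so f' = f · (v − v_o)/(v − v_s).
f' = 2.4 × (1485 − 2)/(1485 − 23) = 2.4 × 1483/1462 ≈ 2.43 kHz.

2.43 kHz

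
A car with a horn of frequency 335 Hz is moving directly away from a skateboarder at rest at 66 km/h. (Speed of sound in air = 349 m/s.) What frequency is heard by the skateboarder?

318 Hz

66 km/h = 18.33 m/s.
Only the source moves, away from the listener, so f' = f · v/(v + v_s).
f' = 335 × 349/(349 + 18.33) = 335 × 349/367.3 ≈ 318 Hz.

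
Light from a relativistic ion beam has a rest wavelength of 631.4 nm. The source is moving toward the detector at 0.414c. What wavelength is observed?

406.5 nm

Relativistic Doppler for wavelength: λ' = λ₀ · √((1 − β)/(1 + β)).
λ' = 631.4 × √(0.5860/1.4140) = 631.4 × 0.64376 ≈ 406.5 nm.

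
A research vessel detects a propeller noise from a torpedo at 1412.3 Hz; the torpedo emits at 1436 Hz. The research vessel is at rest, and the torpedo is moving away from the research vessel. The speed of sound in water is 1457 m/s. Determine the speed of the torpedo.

f' = f · v/(v + v_s) ⇒ v_s = v · |1 − f/f'|.
v_s = 1457 × |1 − 1436/1412.3| = 1457 × 0.01678 ≈ 24.5 m/s.

24.5 m/s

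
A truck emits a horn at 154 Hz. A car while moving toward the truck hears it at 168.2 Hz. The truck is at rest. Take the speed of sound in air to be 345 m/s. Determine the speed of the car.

f' = f · (v + v_o)/v ⇒ v_o = v · |f'/f − 1|.
v_o = 345 × |168.2/154 − 1| = 345 × 0.09221 ≈ 32 m/s.

32 m/s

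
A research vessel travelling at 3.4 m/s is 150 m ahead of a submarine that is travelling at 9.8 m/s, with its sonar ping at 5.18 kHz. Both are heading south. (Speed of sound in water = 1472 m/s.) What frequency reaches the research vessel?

The research vessel is ahead, so the submarine is moving toward it while the research vessel is moving away from the submarine.
General Doppler shift: f' = f · (v − v_o)/(v − v_s).
f' = 5.18 × (1472 − 3.4)/(1472 − 9.8) = 5.18 × 1468.6/1462.2 ≈ 5.20 kHz.

5.20 kHz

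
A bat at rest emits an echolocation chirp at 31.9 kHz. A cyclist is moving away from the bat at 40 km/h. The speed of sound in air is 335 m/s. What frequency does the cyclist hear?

30.8 kHz

40 km/h = 11.11 m/s.
Only the observer moves, away from the source, so f' = f · (v − v_o)/v.
f' = 31.9 × (335 − 11.11)/335 = 31.9 × 323.89/335 ≈ 30.8 kHz.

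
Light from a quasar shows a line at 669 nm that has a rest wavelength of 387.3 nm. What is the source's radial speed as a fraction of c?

0.498

λ'/λ₀ = 1.7273 > 1 (redshift), so the source is receding.
λ'/λ₀ = √((1 + β)/(1 − β)) for a receding source ⇒ β = (r² − 1)/(r² + 1) with r = λ'/λ₀.
β = (2.9837 − 1)/(2.9837 + 1) ≈ 0.498.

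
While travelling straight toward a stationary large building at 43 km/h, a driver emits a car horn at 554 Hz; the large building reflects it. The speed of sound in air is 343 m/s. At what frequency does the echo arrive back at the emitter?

594 Hz

43 km/h = 11.94 m/s.
The large building receives the sound from a moving source: f₁ = f₀ · v/(v − v_e) = 554 × 343/331.06 ≈ 574 Hz.
On the return leg the driver is a moving observer: f₂ = f₁ · (v + v_e)/v = 574 × 354.94/343 ≈ 594 Hz.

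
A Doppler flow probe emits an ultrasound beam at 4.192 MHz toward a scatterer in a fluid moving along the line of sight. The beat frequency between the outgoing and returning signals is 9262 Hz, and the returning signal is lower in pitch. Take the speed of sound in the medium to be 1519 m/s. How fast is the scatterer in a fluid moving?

Double Doppler shift off a moving reflector: f₂ = f₀ · (v + u)/(v − u) (u > 0 toward emitter).
Returning signal is lower, so f₂ = f₀ − Δf = 4192000 − 9262 = 4182738 Hz.
Rearranging, u = v · (f₂ − f₀)/(f₂ + f₀) = 1519 × -9262/8374738 ≈ -1.68 m/s.
So the scatterer in a fluid is moving at 1.68 m/s away from the emitter.

1.68 m/s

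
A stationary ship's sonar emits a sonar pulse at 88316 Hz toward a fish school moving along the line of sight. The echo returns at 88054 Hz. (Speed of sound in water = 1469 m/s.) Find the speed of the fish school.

2.18 m/s

Double Doppler shift off a moving reflector: f₂ = f₀ · (v + u)/(v − u) (u > 0 toward emitter).
Rearranging, u = v · (f₂ − f₀)/(f₂ + f₀) = 1469 × -262/176370 ≈ -2.18 m/s.
So the fish school is moving at 2.18 m/s away from the emitter.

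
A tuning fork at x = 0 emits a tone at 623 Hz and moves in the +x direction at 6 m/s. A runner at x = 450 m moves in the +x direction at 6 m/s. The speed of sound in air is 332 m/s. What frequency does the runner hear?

623 Hz

The observer lies on the +x side, so the source is heading toward the observer and the observer is heading away from the source.
With source approaching and observer receding, f' = f · (v − v_o)/(v − v_s).
f' = 623 × (332 − 6)/(332 − 6) = 623 × 326/326 ≈ 623 Hz.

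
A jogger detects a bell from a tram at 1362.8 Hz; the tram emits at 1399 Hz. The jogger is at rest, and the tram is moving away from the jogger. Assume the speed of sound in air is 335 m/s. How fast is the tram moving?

8.9 m/s

f' = f · v/(v + v_s) ⇒ v_s = v · |1 − f/f'|.
v_s = 335 × |1 − 1399/1362.8| = 335 × 0.02656 ≈ 8.9 m/s.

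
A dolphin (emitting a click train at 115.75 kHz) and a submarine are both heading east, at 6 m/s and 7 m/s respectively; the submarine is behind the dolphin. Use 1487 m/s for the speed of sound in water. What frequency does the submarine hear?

115.8 kHz

The submarine is behind, so the dolphin is moving away from it while the submarine is moving toward the dolphin.
With source receding and observer approaching, f' = f · (v + v_o)/(v + v_s).
f' = 115.75 × (1487 + 7)/(1487 + 6) = 115.75 × 1494/1493 ≈ 115.8 kHz.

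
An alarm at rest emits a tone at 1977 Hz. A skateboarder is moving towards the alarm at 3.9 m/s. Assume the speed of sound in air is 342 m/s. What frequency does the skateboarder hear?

Moving observer, stationary source: f' = f · (v + v_o)/v.
f' = 1977 × (342 + 3.9)/342 = 1977 × 345.9/342 ≈ 2000 Hz.

2000 Hz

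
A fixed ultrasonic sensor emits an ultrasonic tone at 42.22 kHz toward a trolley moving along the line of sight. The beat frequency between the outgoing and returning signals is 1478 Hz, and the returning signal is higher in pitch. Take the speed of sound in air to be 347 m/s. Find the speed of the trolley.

Double Doppler shift off a moving reflector: f₂ = f₀ · (v + u)/(v − u) (u > 0 toward emitter).
Returning signal is higher, so f₂ = f₀ + Δf = 42220 + 1478 = 43698 Hz.
Rearranging, u = v · (f₂ − f₀)/(f₂ + f₀) = 347 × 1478/85918 ≈ 6.0 m/s.
So the trolley is moving at 6.0 m/s toward the emitter.

6.0 m/s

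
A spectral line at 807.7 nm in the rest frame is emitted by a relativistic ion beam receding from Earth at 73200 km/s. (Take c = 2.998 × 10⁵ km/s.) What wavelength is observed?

1036.3 nm

β = v/c = 73200/299800 = 0.2442.
Relativistic Doppler for wavelength: λ' = λ₀ · √((1 + β)/(1 − β)).
λ' = 807.7 × √(1.2442/0.7558) = 807.7 × 1.28299 ≈ 1036.3 nm.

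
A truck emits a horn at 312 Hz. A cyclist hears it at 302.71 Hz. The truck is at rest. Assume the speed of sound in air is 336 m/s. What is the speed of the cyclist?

f' < f, so the cyclist is receding.
f' = f · (v − v_o)/v ⇒ v_o = v · |f'/f − 1|.
v_o = 336 × |302.71/312 − 1| = 336 × 0.02978 ≈ 10.0 m/s.

10.0 m/s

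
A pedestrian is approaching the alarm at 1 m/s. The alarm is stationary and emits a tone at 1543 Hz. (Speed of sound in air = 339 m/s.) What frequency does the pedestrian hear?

Moving observer, stationary source: f' = f · (v + v_o)/v.
f' = 1543 × (339 + 1)/339 = 1543 × 340/339 ≈ 1548 Hz.

1548 Hz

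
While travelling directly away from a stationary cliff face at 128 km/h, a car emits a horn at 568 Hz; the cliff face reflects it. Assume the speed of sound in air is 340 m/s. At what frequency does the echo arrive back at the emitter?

460 Hz

128 km/h = 35.56 m/s.
The cliff face receives the sound from a moving source: f₁ = f₀ · v/(v + v_e) = 568 × 340/375.56 ≈ 514 Hz.
On the return leg the car is a moving observer: f₂ = f₁ · (v − v_e)/v = 514 × 304.44/340 ≈ 460 Hz.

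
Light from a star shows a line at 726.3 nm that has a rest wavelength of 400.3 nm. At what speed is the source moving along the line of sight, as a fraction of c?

0.534c

λ'/λ₀ = 1.8144 > 1 (redshift), so the source is receding.
λ'/λ₀ = √((1 + β)/(1 − β)) for a receding source ⇒ β = (r² − 1)/(r² + 1) with r = λ'/λ₀.
β = (3.2920 − 1)/(3.2920 + 1) ≈ 0.534.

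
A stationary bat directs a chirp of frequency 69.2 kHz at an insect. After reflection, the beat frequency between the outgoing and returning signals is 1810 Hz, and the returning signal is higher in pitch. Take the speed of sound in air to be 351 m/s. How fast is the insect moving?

4.5 m/s

Double Doppler shift off a moving reflector: f₂ = f₀ · (v + u)/(v − u) (u > 0 toward emitter).
Returning signal is higher, so f₂ = f₀ + Δf = 69200 + 1810 = 71010 Hz.
Rearranging, u = v · (f₂ − f₀)/(f₂ + f₀) = 351 × 1810/140210 ≈ 4.5 m/s.
So the insect is moving at 4.5 m/s toward the emitter.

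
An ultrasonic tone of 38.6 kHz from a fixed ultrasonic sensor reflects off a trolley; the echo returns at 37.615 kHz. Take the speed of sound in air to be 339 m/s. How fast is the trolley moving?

Double Doppler shift off a moving reflector: f₂ = f₀ · (v + u)/(v − u) (u > 0 toward emitter).
Rearranging, u = v · (f₂ − f₀)/(f₂ + f₀) = 339 × -0.985/76.215 ≈ -4.4 m/s.
So the trolley is moving at 4.4 m/s away from the emitter.

4.4 m/s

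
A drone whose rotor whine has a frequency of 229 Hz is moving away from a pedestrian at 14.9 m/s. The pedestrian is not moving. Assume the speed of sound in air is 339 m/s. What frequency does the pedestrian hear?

219 Hz

Moving source, stationary observer: f' = f · v/(v + v_s) since the source is receding.
f' = 229 × 339/(339 + 14.9) = 229 × 339/353.9 ≈ 219 Hz.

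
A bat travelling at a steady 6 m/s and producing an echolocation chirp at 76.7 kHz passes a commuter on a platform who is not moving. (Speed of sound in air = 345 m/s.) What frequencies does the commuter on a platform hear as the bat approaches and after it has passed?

Approaching: f₁ = f · v/(v − v_s) = 76.7 × 345/339 ≈ 78.1 kHz.
Receding: f₂ = f · v/(v + v_s) = 76.7 × 345/351 ≈ 75.4 kHz.

78.1 kHz approaching; 75.4 kHz receding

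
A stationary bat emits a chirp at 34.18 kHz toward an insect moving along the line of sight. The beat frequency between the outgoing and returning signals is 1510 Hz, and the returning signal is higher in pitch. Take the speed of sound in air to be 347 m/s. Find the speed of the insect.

7.5 m/s

Double Doppler shift off a moving reflector: f₂ = f₀ · (v + u)/(v − u) (u > 0 toward emitter).
Returning signal is higher, so f₂ = f₀ + Δf = 34180 + 1510 = 35690 Hz.
Rearranging, u = v · (f₂ − f₀)/(f₂ + f₀) = 347 × 1510/69870 ≈ 7.5 m/s.
So the insect is moving at 7.5 m/s toward the emitter.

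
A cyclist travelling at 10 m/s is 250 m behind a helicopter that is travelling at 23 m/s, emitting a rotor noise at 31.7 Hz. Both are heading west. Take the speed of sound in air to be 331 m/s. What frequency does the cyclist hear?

30.5 Hz

The cyclist is behind, so the helicopter is moving away from it while the cyclist is moving toward the helicopter.
With source receding and observer approaching, f' = f · (v + v_o)/(v + v_s).
f' = 31.7 × (331 + 10)/(331 + 23) = 31.7 × 341/354 ≈ 30.5 Hz.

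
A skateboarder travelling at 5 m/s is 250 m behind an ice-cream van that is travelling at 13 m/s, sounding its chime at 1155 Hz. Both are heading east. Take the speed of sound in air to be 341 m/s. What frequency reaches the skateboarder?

The skateboarder is behind, so the ice-cream van is moving away from it while the skateboarder is moving toward the ice-cream van.
With source receding and observer approaching, f' = f · (v + v_o)/(v + v_s).
f' = 1155 × (341 + 5)/(341 + 13) = 1155 × 346/354 ≈ 1129 Hz.

1129 Hz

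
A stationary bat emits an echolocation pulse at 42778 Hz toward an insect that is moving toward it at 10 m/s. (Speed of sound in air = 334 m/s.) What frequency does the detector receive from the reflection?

The insect first receives the wave as a moving observer: f₁ = f₀ · (v + u)/v = 42778 × (334 + 10)/334 ≈ 44059 Hz.
The reflection then acts as a moving source: f₂ = f₁ · v/(v − u) ≈ 45419 Hz.
Equivalently f₂ = f₀ · (v + u)/(v − u).

45419 Hz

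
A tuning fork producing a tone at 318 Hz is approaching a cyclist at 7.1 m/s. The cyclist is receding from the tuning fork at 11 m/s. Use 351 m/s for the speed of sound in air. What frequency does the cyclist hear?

Both move, so f' = f · (v − v_o)/(v − v_s).
f' = 318 × (351 − 11)/(351 − 7.1) = 318 × 340/343.9 ≈ 314 Hz.

314 Hz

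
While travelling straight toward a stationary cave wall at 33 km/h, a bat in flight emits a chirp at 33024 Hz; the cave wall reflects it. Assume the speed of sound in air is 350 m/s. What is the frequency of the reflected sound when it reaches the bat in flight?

33 km/h = 9.167 m/s.
The cave wall receives the sound from a moving source: f₁ = f₀ · v/(v − v_e) = 33024 × 350/340.83 ≈ 33912 Hz.
On the return leg the bat in flight is a moving observer: f₂ = f₁ · (v + v_e)/v = 33912 × 359.17/350 ≈ 34800 Hz.
Equivalently f₂ = f₀ · (v + v_e)/(v − v_e).

34800 Hz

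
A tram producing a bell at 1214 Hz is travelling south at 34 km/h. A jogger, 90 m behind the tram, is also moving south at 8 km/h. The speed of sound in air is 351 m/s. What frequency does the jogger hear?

34 km/h = 9.444 m/s; 8 km/h = 2.222 m/s.
The jogger is behind, so the tram is moving away from it while the jogger is moving toward the tram.
General Doppler shift: f' = f · (v + v_o)/(v + v_s).
f' = 1214 × (351 + 2.222)/(351 + 9.444) = 1214 × 353.22/360.44 ≈ 1190 Hz.

1190 Hz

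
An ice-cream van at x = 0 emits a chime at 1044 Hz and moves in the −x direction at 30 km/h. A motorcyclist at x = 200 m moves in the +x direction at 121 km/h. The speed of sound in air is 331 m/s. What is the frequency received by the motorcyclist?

30 km/h = 8.333 m/s; 121 km/h = 33.61 m/s.
The observer lies on the +x side, so the source is heading away from the observer and the observer is heading away from the source.
General Doppler shift: f' = f · (v − v_o)/(v + v_s).
f' = 1044 × (331 − 33.61)/(331 + 8.333) = 1044 × 297.39/339.33 ≈ 915 Hz.

915 Hz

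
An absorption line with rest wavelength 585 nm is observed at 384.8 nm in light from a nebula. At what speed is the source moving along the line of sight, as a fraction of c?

0.396

λ'/λ₀ = 0.6578 < 1 (blueshift), so the source is approaching.
λ'/λ₀ = √((1 − β)/(1 + β)) for an approaching source ⇒ β = (1 − r²)/(1 + r²) with r = λ'/λ₀.
β = (1 − 0.4327)/(1 + 0.4327) ≈ 0.396.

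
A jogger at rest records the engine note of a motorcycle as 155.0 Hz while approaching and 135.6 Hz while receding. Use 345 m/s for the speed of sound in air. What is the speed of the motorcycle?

f₁/f₂ = (v + v_s)/(v − v_s), so v_s = v · (f₁ − f₂)/(f₁ + f₂).
v_s = 345 × (155.0 − 135.6)/(155.0 + 135.6) = 345 × 19.4/290.6 ≈ 23.0 m/s.

23.0 m/s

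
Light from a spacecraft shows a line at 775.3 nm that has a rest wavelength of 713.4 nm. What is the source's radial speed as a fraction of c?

λ'/λ₀ = 1.0868 > 1 (redshift), so the source is receding.
λ'/λ₀ = √((1 + β)/(1 − β)) for a receding source ⇒ β = (r² − 1)/(r² + 1) with r = λ'/λ₀.
β = (1.1811 − 1)/(1.1811 + 1) ≈ 0.083.

0.083c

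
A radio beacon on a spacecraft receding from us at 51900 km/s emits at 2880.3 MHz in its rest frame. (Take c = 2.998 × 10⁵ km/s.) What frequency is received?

β = v/c = 51900/299800 = 0.1731.
Relativistic Doppler for frequency: f' = f₀ · √((1 − β)/(1 + β)).
f' = 2880.3 × √(0.8269/1.1731) = 2880.3 × 0.83956 ≈ 2418.2 MHz.

2418.2 MHz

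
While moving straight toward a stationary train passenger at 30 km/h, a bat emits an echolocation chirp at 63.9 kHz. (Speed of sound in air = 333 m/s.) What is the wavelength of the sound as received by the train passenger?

30 km/h = 8.333 m/s.
With the source moving toward a stationary observer, f' = f · v/(v − v_s).
f' = 63.9 × 333/(333 − 8.333) ≈ 65.5 kHz.
λ' = v/f' = 333/65540.1 ≈ 5.08 mm.

5.08 mm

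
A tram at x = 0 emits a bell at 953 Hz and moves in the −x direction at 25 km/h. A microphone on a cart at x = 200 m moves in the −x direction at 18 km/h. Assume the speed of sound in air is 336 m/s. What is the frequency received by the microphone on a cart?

25 km/h = 6.944 m/s; 18 km/h = 5 m/s.
The observer lies on the +x side, so the source is heading away from the observer and the observer is heading toward the source.
General Doppler shift: f' = f · (v + v_o)/(v + v_s).
f' = 953 × (336 + 5)/(336 + 6.944) = 953 × 341/342.94 ≈ 948 Hz.

948 Hz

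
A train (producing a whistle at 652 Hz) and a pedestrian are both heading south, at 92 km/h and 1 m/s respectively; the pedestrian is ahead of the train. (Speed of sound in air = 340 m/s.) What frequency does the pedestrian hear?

703 Hz

92 km/h = 25.56 m/s.
The pedestrian is ahead, so the train is moving toward it while the pedestrian is moving away from the train.
Both move, so f' = f · (v − v_o)/(v − v_s).
f' = 652 × (340 − 1)/(340 − 25.56) = 652 × 339/314.44 ≈ 703 Hz.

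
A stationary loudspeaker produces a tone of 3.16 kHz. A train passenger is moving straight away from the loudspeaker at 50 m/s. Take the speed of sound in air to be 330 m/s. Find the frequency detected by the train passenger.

2.68 kHz

Moving observer, stationary source: f' = f · (v − v_o)/v.
f' = 3.16 × (330 − 50)/330 = 3.16 × 280/330 ≈ 2.68 kHz.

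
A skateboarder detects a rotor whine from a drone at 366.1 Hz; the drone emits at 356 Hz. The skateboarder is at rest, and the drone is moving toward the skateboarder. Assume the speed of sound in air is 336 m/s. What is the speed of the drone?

f' = f · v/(v − v_s) ⇒ v_s = v · |1 − f/f'|.
v_s = 336 × |1 − 356/366.1| = 336 × 0.02759 ≈ 9.3 m/s.

9.3 m/s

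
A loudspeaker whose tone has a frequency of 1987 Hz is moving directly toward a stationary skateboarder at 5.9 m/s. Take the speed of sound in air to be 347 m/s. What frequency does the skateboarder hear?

2021 Hz

With the source moving toward a stationary observer, f' = f · v/(v − v_s).
f' = 1987 × 347/(347 − 5.9) = 1987 × 347/341.1 ≈ 2021 Hz.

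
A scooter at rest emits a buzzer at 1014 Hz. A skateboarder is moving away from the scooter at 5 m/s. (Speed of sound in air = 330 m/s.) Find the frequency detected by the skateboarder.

Moving observer, stationary source: f' = f · (v − v_o)/v.
f' = 1014 × (330 − 5)/330 = 1014 × 325/330 ≈ 999 Hz.

999 Hz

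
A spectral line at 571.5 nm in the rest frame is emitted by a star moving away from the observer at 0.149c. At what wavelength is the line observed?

Relativistic Doppler for wavelength: λ' = λ₀ · √((1 + β)/(1 − β)).
λ' = 571.5 × √(1.1490/0.8510) = 571.5 × 1.16197 ≈ 664.1 nm.

664.1 nm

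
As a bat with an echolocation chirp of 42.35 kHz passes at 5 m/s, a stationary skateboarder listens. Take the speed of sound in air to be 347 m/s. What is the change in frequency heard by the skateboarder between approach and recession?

Approaching: f₁ = f · v/(v − v_s) = 42.35 × 347/342 ≈ 42.97 kHz.
Receding: f₂ = f · v/(v + v_s) = 42.35 × 347/352 ≈ 41.75 kHz.
Drop: f₁ − f₂ = 2f·v·v_s/(v² − v_s²) = 2 × 42.35 × 347 × 5/(347² − 5²) ≈ 1.22 kHz.

1.22 kHz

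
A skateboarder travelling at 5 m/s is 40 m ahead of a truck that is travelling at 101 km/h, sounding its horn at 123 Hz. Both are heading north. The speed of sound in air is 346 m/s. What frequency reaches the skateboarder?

132 Hz

101 km/h = 28.06 m/s.
The skateboarder is ahead, so the truck is moving toward it while the skateboarder is moving away from the truck.
With source approaching and observer receding, f' = f · (v − v_o)/(v − v_s).
f' = 123 × (346 − 5)/(346 − 28.06) = 123 × 341/317.94 ≈ 132 Hz.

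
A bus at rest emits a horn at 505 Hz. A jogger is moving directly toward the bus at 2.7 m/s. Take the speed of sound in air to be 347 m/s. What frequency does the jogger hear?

Moving observer, stationary source: f' = f · (v + v_o)/v.
f' = 505 × (347 + 2.7)/347 = 505 × 349.7/347 ≈ 509 Hz.

509 Hz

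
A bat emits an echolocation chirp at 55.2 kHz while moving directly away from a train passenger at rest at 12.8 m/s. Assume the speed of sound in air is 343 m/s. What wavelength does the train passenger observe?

With the source moving away from a stationary observer, f' = f · v/(v + v_s).
f' = 55.2 × 343/(343 + 12.8) ≈ 53.2 kHz.
λ' = v/f' = 343/53214.2 ≈ 6.45 mm.

6.45 mm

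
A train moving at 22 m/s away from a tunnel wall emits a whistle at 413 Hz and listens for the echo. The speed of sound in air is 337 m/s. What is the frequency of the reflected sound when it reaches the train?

362 Hz

The tunnel wall receives the sound from a moving source: f₁ = f₀ · v/(v + v_e) = 413 × 337/359 ≈ 388 Hz.
On the return leg the train is a moving observer: f₂ = f₁ · (v − v_e)/v = 388 × 315/337 ≈ 362 Hz.
Equivalently f₂ = f₀ · (v − v_e)/(v + v_e).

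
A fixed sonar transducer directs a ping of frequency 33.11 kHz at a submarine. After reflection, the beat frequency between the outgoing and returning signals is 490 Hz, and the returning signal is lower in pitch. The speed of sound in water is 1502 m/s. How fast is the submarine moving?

11.2 m/s

Double Doppler shift off a moving reflector: f₂ = f₀ · (v + u)/(v − u) (u > 0 toward emitter).
Returning signal is lower, so f₂ = f₀ − Δf = 33110 − 490 = 32620 Hz.
Rearranging, u = v · (f₂ − f₀)/(f₂ + f₀) = 1502 × -490/65730 ≈ -11.2 m/s.
So the submarine is moving at 11.2 m/s away from the emitter.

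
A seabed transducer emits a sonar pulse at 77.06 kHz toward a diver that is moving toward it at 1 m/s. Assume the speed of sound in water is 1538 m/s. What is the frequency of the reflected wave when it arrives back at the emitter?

77.2 kHz

The diver first receives the wave as a moving observer: f₁ = f₀ · (v + u)/v = 77.06 × (1538 + 1)/1538 ≈ 77.1 kHz.
On reflection it acts as a source moving toward the stationary detector: f₂ = f₁ · v/(v − u) = 77.1 × 1538/1537 ≈ 77.2 kHz.
Equivalently f₂ = f₀ · (v + u)/(v − u).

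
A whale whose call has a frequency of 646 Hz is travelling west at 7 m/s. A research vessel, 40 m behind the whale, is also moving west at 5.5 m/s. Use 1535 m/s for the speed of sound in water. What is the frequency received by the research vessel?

The research vessel is behind, so the whale is moving away from it while the research vessel is moving toward the whale.
General Doppler shift: f' = f · (v + v_o)/(v + v_s).
f' = 646 × (1535 + 5.5)/(1535 + 7) = 646 × 1540.5/1542 ≈ 645 Hz.

645 Hz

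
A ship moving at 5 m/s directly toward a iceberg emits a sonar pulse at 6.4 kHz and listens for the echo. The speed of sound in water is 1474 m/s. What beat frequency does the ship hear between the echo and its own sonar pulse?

The iceberg receives the sound from a moving source: f₁ = f₀ · v/(v − v_e) = 6.4 × 1474/1469 ≈ 6.4218 kHz.
On the return leg the ship is a moving observer: f₂ = f₁ · (v + v_e)/v = 6.4218 × 1479/1474 ≈ 6.4436 kHz.
Beat against the emitted tone (with f₀ = 6400 Hz): |f₂ − f₀| = 2v_e·f₀/(v − v_e) = 2 × 5 × 6400/1469 ≈ 43.6 Hz.

43.6 Hz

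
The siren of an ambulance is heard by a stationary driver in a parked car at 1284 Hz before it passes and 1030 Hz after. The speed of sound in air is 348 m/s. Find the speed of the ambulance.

38 m/s

f₁/f₂ = (v + v_s)/(v − v_s), so v_s = v · (f₁ − f₂)/(f₁ + f₂).
v_s = 348 × (1284 − 1030)/(1284 + 1030) = 348 × 254/2314 ≈ 38 m/s.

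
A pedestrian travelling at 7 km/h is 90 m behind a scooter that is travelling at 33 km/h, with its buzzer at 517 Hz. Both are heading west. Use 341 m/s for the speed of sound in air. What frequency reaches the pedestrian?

33 km/h = 9.167 m/s; 7 km/h = 1.944 m/s.
The pedestrian is behind, so the scooter is moving away from it while the pedestrian is moving toward the scooter.
With source receding and observer approaching, f' = f · (v + v_o)/(v + v_s).
f' = 517 × (341 + 1.944)/(341 + 9.167) = 517 × 342.94/350.17 ≈ 506 Hz.

506 Hz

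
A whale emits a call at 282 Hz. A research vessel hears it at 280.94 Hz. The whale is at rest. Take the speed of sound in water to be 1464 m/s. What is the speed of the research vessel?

5.5 m/s

f' < f, so the research vessel is receding.
f' = f · (v − v_o)/v ⇒ v_o = v · |f'/f − 1|.
v_o = 1464 × |280.94/282 − 1| = 1464 × 0.003759 ≈ 5.5 m/s.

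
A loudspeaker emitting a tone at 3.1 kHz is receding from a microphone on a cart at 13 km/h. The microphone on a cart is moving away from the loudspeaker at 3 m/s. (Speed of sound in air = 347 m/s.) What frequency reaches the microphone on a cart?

13 km/h = 3.611 m/s.
Both move, so f' = f · (v − v_o)/(v + v_s).
f' = 3.1 × (347 − 3)/(347 + 3.611) = 3.1 × 344/350.61 ≈ 3.04 kHz.

3.04 kHz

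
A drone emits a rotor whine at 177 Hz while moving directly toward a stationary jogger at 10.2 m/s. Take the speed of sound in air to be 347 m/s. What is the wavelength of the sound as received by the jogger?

Only the source moves, toward the listener, so f' = f · v/(v − v_s).
f' = 177 × 347/(347 − 10.2) ≈ 182 Hz.
λ' = v/f' = 347/182.36 ≈ 1.90 m.

1.90 m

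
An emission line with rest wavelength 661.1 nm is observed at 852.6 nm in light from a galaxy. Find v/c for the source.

λ'/λ₀ = 1.2897 > 1 (redshift), so the source is receding.
λ'/λ₀ = √((1 + β)/(1 − β)) for a receding source ⇒ β = (r² − 1)/(r² + 1) with r = λ'/λ₀.
β = (1.6632 − 1)/(1.6632 + 1) ≈ 0.249.

0.249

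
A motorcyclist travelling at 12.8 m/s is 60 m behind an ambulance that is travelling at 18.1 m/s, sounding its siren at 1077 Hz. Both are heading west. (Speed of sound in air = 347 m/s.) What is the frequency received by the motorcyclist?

The motorcyclist is behind, so the ambulance is moving away from it while the motorcyclist is moving toward the ambulance.
General Doppler shift: f' = f · (v + v_o)/(v + v_s).
f' = 1077 × (347 + 12.8)/(347 + 18.1) = 1077 × 359.8/365.1 ≈ 1061 Hz.

1061 Hz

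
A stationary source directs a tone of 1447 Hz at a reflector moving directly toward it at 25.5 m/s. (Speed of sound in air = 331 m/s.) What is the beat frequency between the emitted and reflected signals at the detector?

242 Hz

At the reflector (a moving observer), f₁ = f₀ · (v + u)/v = 1447 × 356.5/331 ≈ 1558 Hz.
The reflection then acts as a moving source: f₂ = f₁ · v/(v − u) ≈ 1689 Hz.
Beat frequency: |f₂ − f₀| = 2u·f₀/(v − u) = 2 × 25.5 × 1447/305.5 ≈ 242 Hz.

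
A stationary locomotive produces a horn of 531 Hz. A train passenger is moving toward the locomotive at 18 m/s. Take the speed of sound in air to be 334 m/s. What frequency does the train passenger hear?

Only the observer moves, toward the source, so f' = f · (v + v_o)/v.
f' = 531 × (334 + 18)/334 = 531 × 352/334 ≈ 560 Hz.

560 Hz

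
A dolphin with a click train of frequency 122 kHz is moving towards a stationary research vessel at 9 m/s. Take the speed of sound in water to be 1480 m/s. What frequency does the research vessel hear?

Moving source, stationary observer: f' = f · v/(v − v_s) since the source is approaching.
f' = 122 × 1480/(1480 − 9) = 122 × 1480/1471 ≈ 122.7 kHz.

122.7 kHz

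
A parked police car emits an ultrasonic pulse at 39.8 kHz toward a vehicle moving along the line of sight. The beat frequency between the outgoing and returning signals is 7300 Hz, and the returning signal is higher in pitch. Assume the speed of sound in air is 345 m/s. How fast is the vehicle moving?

29 m/s

Double Doppler shift off a moving reflector: f₂ = f₀ · (v + u)/(v − u) (u > 0 toward emitter).
Returning signal is higher, so f₂ = f₀ + Δf = 39800 + 7300 = 47100 Hz.
Rearranging, u = v · (f₂ − f₀)/(f₂ + f₀) = 345 × 7300/86900 ≈ 29 m/s.
So the vehicle is moving at 29 m/s toward the emitter.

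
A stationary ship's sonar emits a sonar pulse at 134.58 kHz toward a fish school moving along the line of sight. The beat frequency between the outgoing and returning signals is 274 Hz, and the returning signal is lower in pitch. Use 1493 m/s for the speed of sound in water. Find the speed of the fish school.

Double Doppler shift off a moving reflector: f₂ = f₀ · (v + u)/(v − u) (u > 0 toward emitter).
Returning signal is lower, so f₂ = f₀ − Δf = 134580 − 274 = 134306 Hz.
Rearranging, u = v · (f₂ − f₀)/(f₂ + f₀) = 1493 × -274/268886 ≈ -1.52 m/s.
So the fish school is moving at 1.52 m/s away from the emitter.

1.52 m/s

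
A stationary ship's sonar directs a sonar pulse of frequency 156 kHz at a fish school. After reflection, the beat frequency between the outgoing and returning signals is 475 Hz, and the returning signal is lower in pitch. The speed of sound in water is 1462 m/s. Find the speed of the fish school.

2.23 m/s

Double Doppler shift off a moving reflector: f₂ = f₀ · (v + u)/(v − u) (u > 0 toward emitter).
Returning signal is lower, so f₂ = f₀ − Δf = 156000 − 475 = 155525 Hz.
Rearranging, u = v · (f₂ − f₀)/(f₂ + f₀) = 1462 × -475/311525 ≈ -2.23 m/s.
So the fish school is moving at 2.23 m/s away from the emitter.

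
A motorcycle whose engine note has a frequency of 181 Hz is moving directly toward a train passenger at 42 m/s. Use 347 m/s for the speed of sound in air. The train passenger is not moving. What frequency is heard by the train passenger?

Moving source, stationary observer: f' = f · v/(v − v_s) since the source is approaching.
f' = 181 × 347/(347 − 42) = 181 × 347/305 ≈ 206 Hz.

206 Hz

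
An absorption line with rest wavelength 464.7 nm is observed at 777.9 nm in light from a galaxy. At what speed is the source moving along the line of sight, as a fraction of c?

0.474

λ'/λ₀ = 1.6740 > 1 (redshift), so the source is receding.
λ'/λ₀ = √((1 + β)/(1 − β)) for a receding source ⇒ β = (r² − 1)/(r² + 1) with r = λ'/λ₀.
β = (2.8022 − 1)/(2.8022 + 1) ≈ 0.474.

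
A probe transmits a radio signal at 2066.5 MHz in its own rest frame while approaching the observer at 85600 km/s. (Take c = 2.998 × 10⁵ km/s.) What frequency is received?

β = v/c = 85600/299800 = 0.2855.
Relativistic Doppler for frequency: f' = f₀ · √((1 + β)/(1 − β)).
f' = 2066.5 × √(1.2855/0.7145) = 2066.5 × 1.34136 ≈ 2771.9 MHz.

2771.9 MHz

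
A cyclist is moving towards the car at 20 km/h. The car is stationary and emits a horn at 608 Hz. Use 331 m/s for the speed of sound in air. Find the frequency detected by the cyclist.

20 km/h = 5.556 m/s.
Only the observer moves, toward the source, so f' = f · (v + v_o)/v.
f' = 608 × (331 + 5.556)/331 = 608 × 336.56/331 ≈ 618 Hz.

618 Hz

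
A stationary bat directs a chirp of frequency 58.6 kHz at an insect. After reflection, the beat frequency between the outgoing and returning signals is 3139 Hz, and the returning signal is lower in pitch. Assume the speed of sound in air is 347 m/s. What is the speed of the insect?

Double Doppler shift off a moving reflector: f₂ = f₀ · (v + u)/(v − u) (u > 0 toward emitter).
Returning signal is lower, so f₂ = f₀ − Δf = 58600 − 3139 = 55461 Hz.
Rearranging, u = v · (f₂ − f₀)/(f₂ + f₀) = 347 × -3139/114061 ≈ -9.5 m/s.
So the insect is moving at 9.5 m/s away from the emitter.

9.5 m/s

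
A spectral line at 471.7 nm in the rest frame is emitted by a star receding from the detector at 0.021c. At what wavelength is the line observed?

Relativistic Doppler for wavelength: λ' = λ₀ · √((1 + β)/(1 − β)).
λ' = 471.7 × √(1.0210/0.9790) = 471.7 × 1.02123 ≈ 481.7 nm.

481.7 nm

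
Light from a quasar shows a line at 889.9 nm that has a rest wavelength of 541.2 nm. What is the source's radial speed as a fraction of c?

0.460

λ'/λ₀ = 1.6443 > 1 (redshift), so the source is receding.
λ'/λ₀ = √((1 + β)/(1 − β)) for a receding source ⇒ β = (r² − 1)/(r² + 1) with r = λ'/λ₀.
β = (2.7038 − 1)/(2.7038 + 1) ≈ 0.460.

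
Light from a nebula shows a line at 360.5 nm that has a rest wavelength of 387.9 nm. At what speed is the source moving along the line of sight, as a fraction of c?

0.073

λ'/λ₀ = 0.9294 < 1 (blueshift), so the source is approaching.
λ'/λ₀ = √((1 − β)/(1 + β)) for an approaching source ⇒ β = (1 − r²)/(1 + r²) with r = λ'/λ₀.
β = (1 − 0.8637)/(1 + 0.8637) ≈ 0.073.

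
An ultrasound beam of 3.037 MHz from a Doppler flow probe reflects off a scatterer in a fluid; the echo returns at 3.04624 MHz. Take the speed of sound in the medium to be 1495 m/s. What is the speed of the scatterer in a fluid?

2.27 m/s

Double Doppler shift off a moving reflector: f₂ = f₀ · (v + u)/(v − u) (u > 0 toward emitter).
Rearranging, u = v · (f₂ − f₀)/(f₂ + f₀) = 1495 × 0.00924/6.08324 ≈ 2.27 m/s.
So the scatterer in a fluid is moving at 2.27 m/s toward the emitter.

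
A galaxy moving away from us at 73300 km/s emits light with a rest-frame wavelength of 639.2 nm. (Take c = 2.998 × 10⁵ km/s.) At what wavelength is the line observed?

β = v/c = 73300/299800 = 0.2445.
Relativistic Doppler for wavelength: λ' = λ₀ · √((1 + β)/(1 − β)).
λ' = 639.2 × √(1.2445/0.7555) = 639.2 × 1.28345 ≈ 820.4 nm.

820.4 nm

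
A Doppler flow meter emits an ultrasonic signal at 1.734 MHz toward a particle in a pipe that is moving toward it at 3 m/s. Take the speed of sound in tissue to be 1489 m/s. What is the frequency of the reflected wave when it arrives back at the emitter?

1.7410 MHz

At the particle in a pipe (a moving observer), f₁ = f₀ · (v + u)/v = 1.734 × 1492/1489 ≈ 1.7375 MHz.
On reflection it acts as a source moving toward the stationary detector: f₂ = f₁ · v/(v − u) = 1.7375 × 1489/1486 ≈ 1.7410 MHz.
Equivalently f₂ = f₀ · (v + u)/(v − u).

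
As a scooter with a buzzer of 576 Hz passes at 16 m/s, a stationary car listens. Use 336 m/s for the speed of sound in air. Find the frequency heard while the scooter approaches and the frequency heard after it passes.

605 Hz approaching; 550 Hz receding

Approaching: f₁ = f · v/(v − v_s) = 576 × 336/320 ≈ 605 Hz.
Receding: f₂ = f · v/(v + v_s) = 576 × 336/352 ≈ 550 Hz.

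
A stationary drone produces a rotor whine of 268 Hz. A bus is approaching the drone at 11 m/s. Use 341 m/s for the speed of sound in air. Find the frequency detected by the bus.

277 Hz

Only the observer moves, toward the source, so f' = f · (v + v_o)/v.
f' = 268 × (341 + 11)/341 = 268 × 352/341 ≈ 277 Hz.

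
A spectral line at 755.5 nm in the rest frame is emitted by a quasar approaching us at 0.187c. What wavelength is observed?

Relativistic Doppler for wavelength: λ' = λ₀ · √((1 − β)/(1 + β)).
λ' = 755.5 × √(0.8130/1.1870) = 755.5 × 0.82760 ≈ 625.3 nm.

625.3 nm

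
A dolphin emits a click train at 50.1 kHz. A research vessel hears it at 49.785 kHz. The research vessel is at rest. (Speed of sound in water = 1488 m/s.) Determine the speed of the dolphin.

9.4 m/s

f' < f, so the dolphin is receding.
f' = f · v/(v + v_s) ⇒ v_s = v · |1 − f/f'|.
v_s = 1488 × |1 − 50.1/49.785| = 1488 × 0.006327 ≈ 9.4 m/s.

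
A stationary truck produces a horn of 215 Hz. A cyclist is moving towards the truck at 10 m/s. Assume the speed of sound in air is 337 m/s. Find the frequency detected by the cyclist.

Only the observer moves, toward the source, so f' = f · (v + v_o)/v.
f' = 215 × (337 + 10)/337 = 215 × 347/337 ≈ 221 Hz.

221 Hz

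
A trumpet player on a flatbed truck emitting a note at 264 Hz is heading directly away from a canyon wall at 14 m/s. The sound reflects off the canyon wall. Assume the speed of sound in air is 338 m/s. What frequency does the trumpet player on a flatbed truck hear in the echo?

The canyon wall receives the sound from a moving source: f₁ = f₀ · v/(v + v_e) = 264 × 338/352 ≈ 254 Hz.
On the return leg the trumpet player on a flatbed truck is a moving observer: f₂ = f₁ · (v − v_e)/v = 254 × 324/338 ≈ 243 Hz.

243 Hz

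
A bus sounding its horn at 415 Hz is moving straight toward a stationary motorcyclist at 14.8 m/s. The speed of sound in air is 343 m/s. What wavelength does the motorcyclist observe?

Moving source, stationary observer: f' = f · v/(v − v_s) since the source is approaching.
f' = 415 × 343/(343 − 14.8) ≈ 434 Hz.
λ' = v/f' = 343/433.714 ≈ 79.1 cm.

79.1 cm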